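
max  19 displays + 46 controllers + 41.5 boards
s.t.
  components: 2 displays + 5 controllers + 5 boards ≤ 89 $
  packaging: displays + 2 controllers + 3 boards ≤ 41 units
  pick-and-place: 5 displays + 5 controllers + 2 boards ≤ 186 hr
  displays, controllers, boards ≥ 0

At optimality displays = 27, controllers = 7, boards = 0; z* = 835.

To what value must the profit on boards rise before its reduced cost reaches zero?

49

Check each constraint at x*: components 89/89 (tight); packaging 41/41 (tight); pick-and-place 170/186 (slack 16).
Since pick-and-place is not tight, its dual is 0.
Dual feasibility on the basic columns requires 2·y_components + 1·y_packaging = 19, 5·y_components + 2·y_packaging = 46.
Solving: y_components = 8, y_packaging = 3.
boards enters the basis when its profit ≥ yᵀa₃ = 8·5 + 3·3 = 49.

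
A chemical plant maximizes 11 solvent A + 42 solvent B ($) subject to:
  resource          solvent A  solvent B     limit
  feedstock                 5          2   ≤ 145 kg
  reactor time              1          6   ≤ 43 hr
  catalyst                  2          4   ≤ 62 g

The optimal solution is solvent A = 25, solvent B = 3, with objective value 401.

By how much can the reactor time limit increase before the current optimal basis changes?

50

Binding constraints: reactor time, catalyst. The basis is B = [[1,6],[2,4]] with det -8.
Per unit increase in reactor time, x* moves by d = (-0.5, 0.25).
The basis stays optimal until solvent A reaches 0; allowable increase = 50 hr.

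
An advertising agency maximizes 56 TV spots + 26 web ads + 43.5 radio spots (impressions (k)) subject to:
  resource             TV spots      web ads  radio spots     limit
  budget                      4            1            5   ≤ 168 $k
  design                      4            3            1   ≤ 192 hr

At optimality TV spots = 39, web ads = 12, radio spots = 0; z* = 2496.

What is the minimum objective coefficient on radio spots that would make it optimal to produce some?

46

Both budget and design are binding at x*.
The binding rows give the dual system: 4·y_budget + 4·y_design = 56 and 1·y_budget + 3·y_design = 26.
→ y_budget = 8 and y_design = 6.
radio spots enters the basis when its profit ≥ yᵀa₃ = 8·5 + 6·1 = 46.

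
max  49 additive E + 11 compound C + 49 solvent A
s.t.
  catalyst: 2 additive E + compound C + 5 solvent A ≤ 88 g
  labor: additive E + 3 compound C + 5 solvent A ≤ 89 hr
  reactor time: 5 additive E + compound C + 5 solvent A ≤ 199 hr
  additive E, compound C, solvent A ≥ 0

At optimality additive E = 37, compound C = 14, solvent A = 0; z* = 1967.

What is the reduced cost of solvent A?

-6

Check each constraint at x*: catalyst 88/88 (tight); labor 79/89 (slack 10); reactor time 199/199 (tight).
By complementary slackness, y = 0 for the non-binding constraint.
The binding rows give the dual system: 2·y_catalyst + 5·y_reactor time = 49 and 1·y_catalyst + 1·y_reactor time = 11.
→ y_catalyst = 2 and y_reactor time = 9.
Reduced cost of solvent A: c₃ − yᵀa₃ = 49 − (2·5 + 9·5) = 49 − 55 = -6.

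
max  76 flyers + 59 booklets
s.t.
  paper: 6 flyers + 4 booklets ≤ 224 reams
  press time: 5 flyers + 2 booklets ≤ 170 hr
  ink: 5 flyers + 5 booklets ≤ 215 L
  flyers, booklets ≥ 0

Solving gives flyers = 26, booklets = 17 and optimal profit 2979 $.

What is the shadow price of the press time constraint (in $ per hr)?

0

At the optimum: paper uses 224 of 224 (binding); press time uses 164 of 170 (slack = 6); ink uses 215 of 215 (binding).
Slack constraints have shadow price 0 (complementary slackness).
Dual feasibility on the basic columns requires 6·y_paper + 5·y_ink = 76, 4·y_paper + 5·y_ink = 59.
Solving: y_paper = 8.5, y_ink = 5.
Shadow price of press time = 0.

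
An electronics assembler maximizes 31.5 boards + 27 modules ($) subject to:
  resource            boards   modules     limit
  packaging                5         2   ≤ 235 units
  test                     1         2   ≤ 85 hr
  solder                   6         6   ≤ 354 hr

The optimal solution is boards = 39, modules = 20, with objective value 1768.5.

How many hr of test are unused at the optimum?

test used = 1·39 + 2·20 = 79; slack = 85 − 79 = 6.

6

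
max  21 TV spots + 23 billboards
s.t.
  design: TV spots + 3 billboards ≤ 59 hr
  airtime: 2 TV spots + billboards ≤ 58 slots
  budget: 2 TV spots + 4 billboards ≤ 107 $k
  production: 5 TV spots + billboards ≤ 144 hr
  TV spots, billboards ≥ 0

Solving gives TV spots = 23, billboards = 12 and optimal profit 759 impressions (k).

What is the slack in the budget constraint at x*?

budget used = 2·23 + 4·12 = 94; slack = 107 − 94 = 13.

13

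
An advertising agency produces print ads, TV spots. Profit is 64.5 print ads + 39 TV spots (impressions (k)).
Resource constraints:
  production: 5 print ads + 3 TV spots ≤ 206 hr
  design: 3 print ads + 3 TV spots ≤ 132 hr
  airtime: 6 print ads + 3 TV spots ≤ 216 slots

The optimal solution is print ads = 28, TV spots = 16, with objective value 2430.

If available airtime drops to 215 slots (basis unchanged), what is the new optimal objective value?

2421.5

Binding: design and airtime. Non-binding: production (18 unused).
Slack constraints have shadow price 0 (complementary slackness).
From A_Bᵀ y = c: 3·y_design + 6·y_airtime = 64.5; 3·y_design + 3·y_airtime = 39.
Solving: y_design = 4.5, y_airtime = 8.5.
Δz = y_airtime·Δb = 8.5 × (-1) = -8.5, so new z* = 2430 − 8.5 = 2421.5.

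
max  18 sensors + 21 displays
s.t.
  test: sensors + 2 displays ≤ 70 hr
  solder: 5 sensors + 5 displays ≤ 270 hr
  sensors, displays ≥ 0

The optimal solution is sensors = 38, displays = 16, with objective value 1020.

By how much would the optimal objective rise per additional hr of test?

3

Both test and solder are binding at x*.
The binding rows give the dual system: 1·y_test + 5·y_solder = 18 and 2·y_test + 5·y_solder = 21.
This yields shadow prices y_test = 3, y_solder = 3.
Shadow price of test = 3.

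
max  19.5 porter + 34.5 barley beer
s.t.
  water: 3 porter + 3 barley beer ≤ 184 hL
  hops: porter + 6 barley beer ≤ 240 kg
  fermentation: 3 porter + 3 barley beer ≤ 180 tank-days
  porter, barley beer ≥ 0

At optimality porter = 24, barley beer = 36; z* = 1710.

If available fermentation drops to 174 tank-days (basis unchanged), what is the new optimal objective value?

1677

Binding: hops and fermentation. Non-binding: water (4 unused).
Since water is not tight, its dual is 0.
Dual feasibility on the basic columns requires 1·y_hops + 3·y_fermentation = 19.5, 6·y_hops + 3·y_fermentation = 34.5.
→ y_hops = 3 and y_fermentation = 5.5.
Δz = y_fermentation·Δb = 5.5 × (-6) = -33, so new z* = 1710 − 33 = 1677.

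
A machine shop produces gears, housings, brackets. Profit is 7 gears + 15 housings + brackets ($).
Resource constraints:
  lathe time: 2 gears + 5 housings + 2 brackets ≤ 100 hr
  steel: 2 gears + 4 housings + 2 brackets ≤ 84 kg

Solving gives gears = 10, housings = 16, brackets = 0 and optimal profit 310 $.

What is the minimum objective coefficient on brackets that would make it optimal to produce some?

7

At the optimum: lathe time uses 100 of 100 (binding); steel uses 84 of 84 (binding).
Dual feasibility on the basic columns requires 2·y_lathe time + 2·y_steel = 7, 5·y_lathe time + 4·y_steel = 15.
→ y_lathe time = 1 and y_steel = 2.5.
brackets enters the basis when its profit ≥ yᵀa₃ = 1·2 + 2.5·2 = 7.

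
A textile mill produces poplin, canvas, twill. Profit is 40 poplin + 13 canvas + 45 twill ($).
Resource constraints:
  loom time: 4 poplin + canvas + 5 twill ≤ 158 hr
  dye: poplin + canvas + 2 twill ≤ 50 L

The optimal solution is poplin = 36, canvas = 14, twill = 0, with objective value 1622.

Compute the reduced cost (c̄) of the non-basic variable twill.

-8

Both loom time and dye are binding at x*.
From A_Bᵀ y = c: 4·y_loom time + 1·y_dye = 40; 1·y_loom time + 1·y_dye = 13.
→ y_loom time = 9 and y_dye = 4.
Reduced cost of twill: c₃ − yᵀa₃ = 45 − (9·5 + 4·2) = 45 − 53 = -8.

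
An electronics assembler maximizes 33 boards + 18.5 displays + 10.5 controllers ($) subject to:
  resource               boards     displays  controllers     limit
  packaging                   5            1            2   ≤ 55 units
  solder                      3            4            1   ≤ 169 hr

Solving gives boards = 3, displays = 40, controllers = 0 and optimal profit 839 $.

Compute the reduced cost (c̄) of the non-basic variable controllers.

-2

Check each constraint at x*: packaging 55/55 (tight); solder 169/169 (tight).
Dual feasibility on the basic columns requires 5·y_packaging + 3·y_solder = 33, 1·y_packaging + 4·y_solder = 18.5.
→ y_packaging = 4.5 and y_solder = 3.5.
Reduced cost of controllers: c₃ − yᵀa₃ = 10.5 − (4.5·2 + 3.5·1) = 10.5 − 12.5 = -2.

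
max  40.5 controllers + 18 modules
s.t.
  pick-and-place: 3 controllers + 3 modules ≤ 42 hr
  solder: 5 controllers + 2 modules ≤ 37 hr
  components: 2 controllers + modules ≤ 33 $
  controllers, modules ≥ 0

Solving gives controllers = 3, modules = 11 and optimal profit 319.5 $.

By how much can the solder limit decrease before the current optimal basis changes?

9

Binding constraints: pick-and-place, solder. The basis is B = [[3,3],[5,2]] with det -9.
Per unit decrease in solder, x* moves by d = (-0.3333, 0.3333).
The basis stays optimal until controllers reaches 0; allowable decrease = 9 hr.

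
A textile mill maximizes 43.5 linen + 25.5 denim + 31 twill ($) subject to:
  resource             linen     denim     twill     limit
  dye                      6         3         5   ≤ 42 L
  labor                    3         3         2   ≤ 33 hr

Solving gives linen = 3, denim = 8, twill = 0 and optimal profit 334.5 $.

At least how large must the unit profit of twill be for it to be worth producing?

35

Check each constraint at x*: dye 42/42 (tight); labor 33/33 (tight).
The binding rows give the dual system: 6·y_dye + 3·y_labor = 43.5 and 3·y_dye + 3·y_labor = 25.5.
→ y_dye = 6 and y_labor = 2.5.
twill enters the basis when its profit ≥ yᵀa₃ = 6·5 + 2.5·2 = 35.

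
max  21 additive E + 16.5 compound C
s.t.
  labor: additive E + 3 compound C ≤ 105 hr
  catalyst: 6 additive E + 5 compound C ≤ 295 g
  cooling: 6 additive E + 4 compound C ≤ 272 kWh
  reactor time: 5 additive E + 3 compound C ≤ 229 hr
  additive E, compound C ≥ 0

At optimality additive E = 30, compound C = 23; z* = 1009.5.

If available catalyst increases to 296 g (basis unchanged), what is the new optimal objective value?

1012

Binding: catalyst and cooling. Non-binding: labor (6 unused), reactor time (10 unused).
By complementary slackness, y = 0 for the non-binding constraints.
From A_Bᵀ y = c: 6·y_catalyst + 6·y_cooling = 21; 5·y_catalyst + 4·y_cooling = 16.5.
This yields shadow prices y_catalyst = 2.5, y_cooling = 1.
Δz = y_catalyst·Δb = 2.5 × (1) = 2.5, so new z* = 1009.5 + 2.5 = 1012.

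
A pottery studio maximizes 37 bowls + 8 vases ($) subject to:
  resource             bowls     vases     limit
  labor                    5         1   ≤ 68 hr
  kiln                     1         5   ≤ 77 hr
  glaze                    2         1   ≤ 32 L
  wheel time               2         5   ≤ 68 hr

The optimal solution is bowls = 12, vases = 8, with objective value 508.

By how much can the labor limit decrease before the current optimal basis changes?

1.5

Binding constraints: labor, glaze. The basis is B = [[5,1],[2,1]] with det 3.
Per unit decrease in labor, x* moves by d = (-0.3333, 0.6667).
The basis stays optimal until wheel time becomes binding; allowable decrease = 1.5 hr.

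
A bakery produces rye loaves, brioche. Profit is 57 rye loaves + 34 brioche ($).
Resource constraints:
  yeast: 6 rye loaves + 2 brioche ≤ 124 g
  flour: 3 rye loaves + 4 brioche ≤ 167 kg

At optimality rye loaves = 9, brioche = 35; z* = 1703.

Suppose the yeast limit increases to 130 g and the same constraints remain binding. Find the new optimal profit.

1745

At the optimum: yeast uses 124 of 124 (binding); flour uses 167 of 167 (binding).
The binding rows give the dual system: 6·y_yeast + 3·y_flour = 57 and 2·y_yeast + 4·y_flour = 34.
Solving: y_yeast = 7, y_flour = 5.
Δz = y_yeast·Δb = 7 × (6) = 42, so new z* = 1703 + 42 = 1745.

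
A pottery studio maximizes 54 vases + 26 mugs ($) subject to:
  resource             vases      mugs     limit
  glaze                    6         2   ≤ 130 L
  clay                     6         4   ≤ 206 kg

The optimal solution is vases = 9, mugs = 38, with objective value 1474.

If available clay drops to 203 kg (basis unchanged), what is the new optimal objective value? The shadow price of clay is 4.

Δb = -3, so new z* = 1474 + (4)·(-3) = 1474 − 12 = 1462.

1462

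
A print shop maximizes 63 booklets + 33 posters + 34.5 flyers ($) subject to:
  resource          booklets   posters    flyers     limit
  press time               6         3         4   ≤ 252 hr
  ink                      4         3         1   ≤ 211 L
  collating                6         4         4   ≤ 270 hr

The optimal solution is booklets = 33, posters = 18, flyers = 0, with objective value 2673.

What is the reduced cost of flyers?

-7.5

Binding: press time and collating. Non-binding: ink (25 unused).
By complementary slackness, y = 0 for the non-binding constraint.
The binding rows give the dual system: 6·y_press time + 6·y_collating = 63 and 3·y_press time + 4·y_collating = 33.
This yields shadow prices y_press time = 9, y_collating = 1.5.
Reduced cost of flyers: c₃ − yᵀa₃ = 34.5 − (9·4 + 1.5·4) = 34.5 − 42 = -7.5.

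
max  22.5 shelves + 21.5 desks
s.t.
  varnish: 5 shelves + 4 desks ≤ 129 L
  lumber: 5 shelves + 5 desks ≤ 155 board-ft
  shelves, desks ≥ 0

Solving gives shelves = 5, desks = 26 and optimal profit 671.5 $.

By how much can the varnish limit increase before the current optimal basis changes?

Binding constraints: varnish, lumber. The basis is B = [[5,4],[5,5]] with det 5.
Per unit increase in varnish, x* moves by d = (1, -1).
The basis stays optimal until desks reaches 0; allowable increase = 26 L.

26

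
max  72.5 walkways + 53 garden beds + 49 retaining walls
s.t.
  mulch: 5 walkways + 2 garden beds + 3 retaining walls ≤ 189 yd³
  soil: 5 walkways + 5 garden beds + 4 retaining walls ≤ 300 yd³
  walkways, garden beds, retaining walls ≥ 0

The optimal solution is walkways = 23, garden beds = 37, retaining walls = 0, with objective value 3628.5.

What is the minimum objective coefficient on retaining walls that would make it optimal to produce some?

Both mulch and soil are binding at x*.
Dual feasibility on the basic columns requires 5·y_mulch + 5·y_soil = 72.5, 2·y_mulch + 5·y_soil = 53.
Solving: y_mulch = 6.5, y_soil = 8.
retaining walls enters the basis when its profit ≥ yᵀa₃ = 6.5·3 + 8·4 = 51.5.

51.5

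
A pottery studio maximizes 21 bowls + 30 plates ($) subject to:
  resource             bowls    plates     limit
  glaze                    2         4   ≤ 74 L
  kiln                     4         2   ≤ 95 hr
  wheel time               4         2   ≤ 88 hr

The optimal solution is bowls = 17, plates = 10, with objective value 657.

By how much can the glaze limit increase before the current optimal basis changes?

102

Binding constraints: glaze, wheel time. The basis is B = [[2,4],[4,2]] with det -12.
Per unit increase in glaze, x* moves by d = (-0.1667, 0.3333).
The basis stays optimal until bowls reaches 0; allowable increase = 102 L.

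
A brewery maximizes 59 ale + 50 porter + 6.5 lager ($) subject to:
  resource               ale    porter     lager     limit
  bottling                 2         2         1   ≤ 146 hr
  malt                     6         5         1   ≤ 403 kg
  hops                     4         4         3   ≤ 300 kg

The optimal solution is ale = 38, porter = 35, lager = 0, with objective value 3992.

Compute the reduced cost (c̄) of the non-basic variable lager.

-5

Check each constraint at x*: bottling 146/146 (tight); malt 403/403 (tight); hops 292/300 (slack 8).
Slack constraints have shadow price 0 (complementary slackness).
From A_Bᵀ y = c: 2·y_bottling + 6·y_malt = 59; 2·y_bottling + 5·y_malt = 50.
This yields shadow prices y_bottling = 2.5, y_malt = 9.
Reduced cost of lager: c₃ − yᵀa₃ = 6.5 − (2.5·1 + 9·1) = 6.5 − 11.5 = -5.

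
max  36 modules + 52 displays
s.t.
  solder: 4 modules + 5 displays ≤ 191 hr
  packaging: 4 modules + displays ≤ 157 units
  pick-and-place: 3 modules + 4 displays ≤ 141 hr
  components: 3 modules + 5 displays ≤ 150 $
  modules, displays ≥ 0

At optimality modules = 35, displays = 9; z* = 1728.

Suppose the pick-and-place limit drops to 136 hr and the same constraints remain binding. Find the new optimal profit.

1688

At the optimum: solder uses 185 of 191 (slack = 6); packaging uses 149 of 157 (slack = 8); pick-and-place uses 141 of 141 (binding); components uses 150 of 150 (binding).
Since solder, packaging are not tight, their duals are 0.
The binding rows give the dual system: 3·y_pick-and-place + 3·y_components = 36 and 4·y_pick-and-place + 5·y_components = 52.
Solving: y_pick-and-place = 8, y_components = 4.
Δz = y_pick-and-place·Δb = 8 × (-5) = -40, so new z* = 1728 − 40 = 1688.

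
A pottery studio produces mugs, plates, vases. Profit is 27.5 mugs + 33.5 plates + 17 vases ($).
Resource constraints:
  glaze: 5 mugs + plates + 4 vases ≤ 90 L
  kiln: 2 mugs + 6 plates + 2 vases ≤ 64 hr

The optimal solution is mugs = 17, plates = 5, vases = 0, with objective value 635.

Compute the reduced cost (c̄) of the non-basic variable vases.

-7

Check each constraint at x*: glaze 90/90 (tight); kiln 64/64 (tight).
Dual feasibility on the basic columns requires 5·y_glaze + 2·y_kiln = 27.5, 1·y_glaze + 6·y_kiln = 33.5.
→ y_glaze = 3.5 and y_kiln = 5.
Reduced cost of vases: c₃ − yᵀa₃ = 17 − (3.5·4 + 5·2) = 17 − 24 = -7.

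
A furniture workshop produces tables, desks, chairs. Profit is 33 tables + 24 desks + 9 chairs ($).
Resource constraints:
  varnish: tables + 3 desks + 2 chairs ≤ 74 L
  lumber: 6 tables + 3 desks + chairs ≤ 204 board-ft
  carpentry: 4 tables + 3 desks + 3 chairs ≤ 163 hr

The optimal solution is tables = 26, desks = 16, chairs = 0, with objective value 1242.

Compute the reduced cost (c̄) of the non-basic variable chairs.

-2

At the optimum: varnish uses 74 of 74 (binding); lumber uses 204 of 204 (binding); carpentry uses 152 of 163 (slack = 11).
Since carpentry is not tight, its dual is 0.
Dual feasibility on the basic columns requires 1·y_varnish + 6·y_lumber = 33, 3·y_varnish + 3·y_lumber = 24.
This yields shadow prices y_varnish = 3, y_lumber = 5.
Reduced cost of chairs: c₃ − yᵀa₃ = 9 − (3·2 + 5·1) = 9 − 11 = -2.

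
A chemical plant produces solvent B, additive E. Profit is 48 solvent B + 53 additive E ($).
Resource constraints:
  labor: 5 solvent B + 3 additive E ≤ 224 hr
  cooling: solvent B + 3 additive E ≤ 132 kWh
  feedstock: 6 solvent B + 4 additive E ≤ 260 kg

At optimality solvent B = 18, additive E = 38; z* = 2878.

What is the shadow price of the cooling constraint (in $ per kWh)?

Binding: cooling and feedstock. Non-binding: labor (20 unused).
Slack constraints have shadow price 0 (complementary slackness).
Dual feasibility on the basic columns requires 1·y_cooling + 6·y_feedstock = 48, 3·y_cooling + 4·y_feedstock = 53.
This yields shadow prices y_cooling = 9, y_feedstock = 6.5.
Shadow price of cooling = 9.

9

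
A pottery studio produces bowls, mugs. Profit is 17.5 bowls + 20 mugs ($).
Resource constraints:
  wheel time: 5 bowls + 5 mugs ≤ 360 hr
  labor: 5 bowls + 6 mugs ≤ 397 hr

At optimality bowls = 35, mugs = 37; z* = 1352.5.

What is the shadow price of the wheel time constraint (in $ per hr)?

1

Both wheel time and labor are binding at x*.
From A_Bᵀ y = c: 5·y_wheel time + 5·y_labor = 17.5; 5·y_wheel time + 6·y_labor = 20.
This yields shadow prices y_wheel time = 1, y_labor = 2.5.
Shadow price of wheel time = 1.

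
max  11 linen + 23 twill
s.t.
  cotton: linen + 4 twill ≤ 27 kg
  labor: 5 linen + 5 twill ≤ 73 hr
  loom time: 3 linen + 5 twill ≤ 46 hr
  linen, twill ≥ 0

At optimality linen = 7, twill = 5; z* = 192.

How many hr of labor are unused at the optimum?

13

labor used = 5·7 + 5·5 = 60; slack = 73 − 60 = 13.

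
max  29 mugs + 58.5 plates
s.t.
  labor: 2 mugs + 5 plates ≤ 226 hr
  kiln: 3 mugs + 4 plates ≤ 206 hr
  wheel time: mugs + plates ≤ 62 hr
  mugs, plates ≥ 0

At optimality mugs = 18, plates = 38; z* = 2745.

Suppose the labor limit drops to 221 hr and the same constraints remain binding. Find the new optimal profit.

2702.5

Check each constraint at x*: labor 226/226 (tight); kiln 206/206 (tight); wheel time 56/62 (slack 6).
Since wheel time is not tight, its dual is 0.
From A_Bᵀ y = c: 2·y_labor + 3·y_kiln = 29; 5·y_labor + 4·y_kiln = 58.5.
This yields shadow prices y_labor = 8.5, y_kiln = 4.
Δz = y_labor·Δb = 8.5 × (-5) = -42.5, so new z* = 2745 − 42.5 = 2702.5.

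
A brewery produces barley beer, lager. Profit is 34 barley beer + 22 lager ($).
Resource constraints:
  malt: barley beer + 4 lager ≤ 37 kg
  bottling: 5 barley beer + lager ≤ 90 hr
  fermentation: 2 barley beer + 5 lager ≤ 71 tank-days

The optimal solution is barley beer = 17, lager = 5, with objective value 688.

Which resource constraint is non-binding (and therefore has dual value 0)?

fermentation

malt: 37/37 (binding)
bottling: 90/90 (binding)
fermentation: 59/71 (slack 12)
By complementary slackness, a constraint with positive slack has shadow price 0 → fermentation.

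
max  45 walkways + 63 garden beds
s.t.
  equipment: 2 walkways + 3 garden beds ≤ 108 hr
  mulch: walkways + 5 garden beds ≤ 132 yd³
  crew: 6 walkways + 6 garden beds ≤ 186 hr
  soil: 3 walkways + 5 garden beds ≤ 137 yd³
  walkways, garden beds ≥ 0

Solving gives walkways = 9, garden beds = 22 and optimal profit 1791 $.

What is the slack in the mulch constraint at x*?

mulch used = 1·9 + 5·22 = 119; slack = 132 − 119 = 13.

13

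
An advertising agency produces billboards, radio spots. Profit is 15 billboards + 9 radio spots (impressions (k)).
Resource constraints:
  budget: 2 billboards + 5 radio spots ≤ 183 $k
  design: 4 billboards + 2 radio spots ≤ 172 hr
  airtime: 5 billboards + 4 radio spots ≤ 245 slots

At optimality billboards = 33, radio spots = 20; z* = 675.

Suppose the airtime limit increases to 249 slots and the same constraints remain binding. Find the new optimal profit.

Check each constraint at x*: budget 166/183 (slack 17); design 172/172 (tight); airtime 245/245 (tight).
By complementary slackness, y = 0 for the non-binding constraint.
From A_Bᵀ y = c: 4·y_design + 5·y_airtime = 15; 2·y_design + 4·y_airtime = 9.
Solving: y_design = 2.5, y_airtime = 1.
Δz = y_airtime·Δb = 1 × (4) = 4, so new z* = 675 + 4 = 679.

679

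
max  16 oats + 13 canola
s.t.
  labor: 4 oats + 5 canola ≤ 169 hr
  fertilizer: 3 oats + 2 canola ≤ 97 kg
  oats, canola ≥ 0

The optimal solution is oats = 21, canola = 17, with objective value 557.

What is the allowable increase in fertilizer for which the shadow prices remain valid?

Binding constraints: labor, fertilizer. The basis is B = [[4,5],[3,2]] with det -7.
Per unit increase in fertilizer, x* moves by d = (0.7143, -0.5714).
The basis stays optimal until canola reaches 0; allowable increase = 29.75 kg.

29.75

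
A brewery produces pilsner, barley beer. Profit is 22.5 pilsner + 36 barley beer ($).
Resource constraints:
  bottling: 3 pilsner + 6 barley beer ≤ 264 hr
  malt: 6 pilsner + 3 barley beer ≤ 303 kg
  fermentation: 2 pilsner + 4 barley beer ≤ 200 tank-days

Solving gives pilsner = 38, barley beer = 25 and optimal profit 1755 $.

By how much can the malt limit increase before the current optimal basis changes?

225

Binding constraints: bottling, malt. The basis is B = [[3,6],[6,3]] with det -27.
Per unit increase in malt, x* moves by d = (0.2222, -0.1111).
The basis stays optimal until barley beer reaches 0; allowable increase = 225 kg.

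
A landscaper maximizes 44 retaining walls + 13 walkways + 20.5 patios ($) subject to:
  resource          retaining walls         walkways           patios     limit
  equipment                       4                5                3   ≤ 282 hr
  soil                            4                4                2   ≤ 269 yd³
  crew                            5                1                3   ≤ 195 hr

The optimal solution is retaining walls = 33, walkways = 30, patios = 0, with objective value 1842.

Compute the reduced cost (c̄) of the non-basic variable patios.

At the optimum: equipment uses 282 of 282 (binding); soil uses 252 of 269 (slack = 17); crew uses 195 of 195 (binding).
Since soil is not tight, its dual is 0.
Dual feasibility on the basic columns requires 4·y_equipment + 5·y_crew = 44, 5·y_equipment + 1·y_crew = 13.
Solving: y_equipment = 1, y_crew = 8.
Reduced cost of patios: c₃ − yᵀa₃ = 20.5 − (1·3 + 8·3) = 20.5 − 27 = -6.5.

-6.5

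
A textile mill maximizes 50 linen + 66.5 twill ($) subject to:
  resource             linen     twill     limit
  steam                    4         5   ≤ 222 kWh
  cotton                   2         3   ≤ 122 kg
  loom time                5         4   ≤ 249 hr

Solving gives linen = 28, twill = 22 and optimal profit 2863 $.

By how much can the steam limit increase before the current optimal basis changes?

Binding constraints: steam, cotton. The basis is B = [[4,5],[2,3]] with det 2.
Per unit increase in steam, x* moves by d = (1.5, -1).
The basis stays optimal until loom time becomes binding; allowable increase = 6 kWh.

6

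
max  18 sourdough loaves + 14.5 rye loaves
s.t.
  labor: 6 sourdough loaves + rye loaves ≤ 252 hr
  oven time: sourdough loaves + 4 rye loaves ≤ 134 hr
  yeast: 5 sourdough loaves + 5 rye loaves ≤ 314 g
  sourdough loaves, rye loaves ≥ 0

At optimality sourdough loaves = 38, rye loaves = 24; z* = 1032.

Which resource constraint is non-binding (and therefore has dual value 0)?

yeast

labor: 252/252 (binding)
oven time: 134/134 (binding)
yeast: 310/314 (slack 4)
By complementary slackness, a constraint with positive slack has shadow price 0 → yeast.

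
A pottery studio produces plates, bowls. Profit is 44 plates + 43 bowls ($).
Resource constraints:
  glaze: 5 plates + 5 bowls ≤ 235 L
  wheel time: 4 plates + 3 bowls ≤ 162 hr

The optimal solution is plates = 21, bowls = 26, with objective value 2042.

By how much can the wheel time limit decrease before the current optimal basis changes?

Binding constraints: glaze, wheel time. The basis is B = [[5,5],[4,3]] with det -5.
Per unit decrease in wheel time, x* moves by d = (-1, 1).
The basis stays optimal until plates reaches 0; allowable decrease = 21 hr.

21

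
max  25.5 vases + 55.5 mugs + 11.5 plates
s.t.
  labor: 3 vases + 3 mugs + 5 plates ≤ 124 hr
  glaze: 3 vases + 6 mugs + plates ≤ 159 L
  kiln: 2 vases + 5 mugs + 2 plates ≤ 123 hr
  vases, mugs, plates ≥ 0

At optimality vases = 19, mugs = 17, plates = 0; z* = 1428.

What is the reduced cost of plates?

-3

Binding: glaze and kiln. Non-binding: labor (16 unused).
Since labor is not tight, its dual is 0.
Dual feasibility on the basic columns requires 3·y_glaze + 2·y_kiln = 25.5, 6·y_glaze + 5·y_kiln = 55.5.
Solving: y_glaze = 5.5, y_kiln = 4.5.
Reduced cost of plates: c₃ − yᵀa₃ = 11.5 − (5.5·1 + 4.5·2) = 11.5 − 14.5 = -3.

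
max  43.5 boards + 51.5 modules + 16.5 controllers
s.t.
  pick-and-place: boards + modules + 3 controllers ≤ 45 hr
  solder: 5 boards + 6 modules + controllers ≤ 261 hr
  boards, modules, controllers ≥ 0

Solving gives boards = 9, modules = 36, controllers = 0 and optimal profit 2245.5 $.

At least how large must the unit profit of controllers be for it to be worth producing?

At the optimum: pick-and-place uses 45 of 45 (binding); solder uses 261 of 261 (binding).
From A_Bᵀ y = c: 1·y_pick-and-place + 5·y_solder = 43.5; 1·y_pick-and-place + 6·y_solder = 51.5.
Solving: y_pick-and-place = 3.5, y_solder = 8.
controllers enters the basis when its profit ≥ yᵀa₃ = 3.5·3 + 8·1 = 18.5.

18.5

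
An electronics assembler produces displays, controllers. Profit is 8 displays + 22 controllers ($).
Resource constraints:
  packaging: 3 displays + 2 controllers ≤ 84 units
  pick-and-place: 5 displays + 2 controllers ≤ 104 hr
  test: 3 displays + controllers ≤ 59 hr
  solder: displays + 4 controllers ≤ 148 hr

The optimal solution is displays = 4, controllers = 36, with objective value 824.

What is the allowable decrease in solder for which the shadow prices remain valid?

Binding constraints: packaging, solder. The basis is B = [[3,2],[1,4]] with det 10.
Per unit decrease in solder, x* moves by d = (0.2, -0.3).
The basis stays optimal until pick-and-place becomes binding; allowable decrease = 30 hr.

30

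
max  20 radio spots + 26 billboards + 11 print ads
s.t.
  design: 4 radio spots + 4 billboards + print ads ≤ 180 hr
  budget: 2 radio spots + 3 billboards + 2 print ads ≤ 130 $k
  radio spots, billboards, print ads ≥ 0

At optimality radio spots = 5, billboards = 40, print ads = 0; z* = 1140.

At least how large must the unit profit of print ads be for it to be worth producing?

14

At the optimum: design uses 180 of 180 (binding); budget uses 130 of 130 (binding).
Dual feasibility on the basic columns requires 4·y_design + 2·y_budget = 20, 4·y_design + 3·y_budget = 26.
Solving: y_design = 2, y_budget = 6.
print ads enters the basis when its profit ≥ yᵀa₃ = 2·1 + 6·2 = 14.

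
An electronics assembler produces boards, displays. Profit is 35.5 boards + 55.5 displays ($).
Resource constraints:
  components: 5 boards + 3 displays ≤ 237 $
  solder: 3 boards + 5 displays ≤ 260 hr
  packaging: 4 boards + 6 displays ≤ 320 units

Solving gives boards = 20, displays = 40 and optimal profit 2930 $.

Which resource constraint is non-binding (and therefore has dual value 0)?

components

components: 220/237 (slack 17)
solder: 260/260 (binding)
packaging: 320/320 (binding)
By complementary slackness, a constraint with positive slack has shadow price 0 → components.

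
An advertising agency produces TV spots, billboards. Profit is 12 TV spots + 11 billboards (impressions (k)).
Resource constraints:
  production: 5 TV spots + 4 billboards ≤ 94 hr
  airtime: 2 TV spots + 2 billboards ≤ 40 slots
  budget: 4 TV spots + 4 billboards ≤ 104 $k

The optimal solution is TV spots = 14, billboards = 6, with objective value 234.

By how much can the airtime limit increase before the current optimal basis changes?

7

Binding constraints: production, airtime. The basis is B = [[5,4],[2,2]] with det 2.
Per unit increase in airtime, x* moves by d = (-2, 2.5).
The basis stays optimal until TV spots reaches 0; allowable increase = 7 slots.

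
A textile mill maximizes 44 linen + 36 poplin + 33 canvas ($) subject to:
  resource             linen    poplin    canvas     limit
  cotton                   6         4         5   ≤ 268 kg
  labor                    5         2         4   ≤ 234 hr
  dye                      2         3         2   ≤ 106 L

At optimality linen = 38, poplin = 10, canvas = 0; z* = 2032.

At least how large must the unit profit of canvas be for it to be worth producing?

Check each constraint at x*: cotton 268/268 (tight); labor 210/234 (slack 24); dye 106/106 (tight).
Since labor is not tight, its dual is 0.
The binding rows give the dual system: 6·y_cotton + 2·y_dye = 44 and 4·y_cotton + 3·y_dye = 36.
This yields shadow prices y_cotton = 6, y_dye = 4.
canvas enters the basis when its profit ≥ yᵀa₃ = 6·5 + 4·2 = 38.

38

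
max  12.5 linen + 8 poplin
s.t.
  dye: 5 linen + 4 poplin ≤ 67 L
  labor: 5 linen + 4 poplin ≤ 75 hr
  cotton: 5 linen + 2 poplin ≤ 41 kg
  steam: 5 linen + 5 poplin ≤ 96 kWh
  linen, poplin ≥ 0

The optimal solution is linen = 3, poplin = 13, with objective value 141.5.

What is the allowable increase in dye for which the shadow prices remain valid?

Binding constraints: dye, cotton. The basis is B = [[5,4],[5,2]] with det -10.
Per unit increase in dye, x* moves by d = (-0.2, 0.5).
The basis stays optimal until labor becomes binding; allowable increase = 8 L.

8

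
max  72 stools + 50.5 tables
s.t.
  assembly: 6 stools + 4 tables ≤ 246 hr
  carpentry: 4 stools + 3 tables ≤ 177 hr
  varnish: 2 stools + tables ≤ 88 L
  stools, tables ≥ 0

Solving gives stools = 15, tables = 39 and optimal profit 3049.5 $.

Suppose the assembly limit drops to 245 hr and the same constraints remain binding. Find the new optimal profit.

At the optimum: assembly uses 246 of 246 (binding); carpentry uses 177 of 177 (binding); varnish uses 69 of 88 (slack = 19).
Slack constraints have shadow price 0 (complementary slackness).
The binding rows give the dual system: 6·y_assembly + 4·y_carpentry = 72 and 4·y_assembly + 3·y_carpentry = 50.5.
This yields shadow prices y_assembly = 7, y_carpentry = 7.5.
Δz = y_assembly·Δb = 7 × (-1) = -7, so new z* = 3049.5 − 7 = 3042.5.

3042.5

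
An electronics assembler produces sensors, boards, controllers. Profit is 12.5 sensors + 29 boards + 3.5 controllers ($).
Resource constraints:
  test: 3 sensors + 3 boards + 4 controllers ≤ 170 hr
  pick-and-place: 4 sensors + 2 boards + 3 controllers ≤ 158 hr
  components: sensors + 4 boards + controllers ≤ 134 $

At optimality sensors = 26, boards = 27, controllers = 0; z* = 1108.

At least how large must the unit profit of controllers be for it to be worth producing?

At the optimum: test uses 159 of 170 (slack = 11); pick-and-place uses 158 of 158 (binding); components uses 134 of 134 (binding).
Slack constraints have shadow price 0 (complementary slackness).
Dual feasibility on the basic columns requires 4·y_pick-and-place + 1·y_components = 12.5, 2·y_pick-and-place + 4·y_components = 29.
→ y_pick-and-place = 1.5 and y_components = 6.5.
controllers enters the basis when its profit ≥ yᵀa₃ = 1.5·3 + 6.5·1 = 11.

11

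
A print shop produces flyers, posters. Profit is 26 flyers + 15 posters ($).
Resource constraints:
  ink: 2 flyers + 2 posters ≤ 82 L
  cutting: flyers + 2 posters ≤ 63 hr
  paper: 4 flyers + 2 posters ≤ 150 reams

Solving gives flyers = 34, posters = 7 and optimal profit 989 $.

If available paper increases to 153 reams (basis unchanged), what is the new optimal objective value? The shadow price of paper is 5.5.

1005.5

Δb = 3, so new z* = 989 + (5.5)·(3) = 989 + 16.5 = 1005.5.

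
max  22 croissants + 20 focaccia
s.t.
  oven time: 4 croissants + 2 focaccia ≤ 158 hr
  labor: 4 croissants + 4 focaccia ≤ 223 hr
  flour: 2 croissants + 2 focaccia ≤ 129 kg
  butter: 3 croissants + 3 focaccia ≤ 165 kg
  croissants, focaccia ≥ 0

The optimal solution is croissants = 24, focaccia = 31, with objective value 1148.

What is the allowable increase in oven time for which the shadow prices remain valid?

Binding constraints: oven time, butter. The basis is B = [[4,2],[3,3]] with det 6.
Per unit increase in oven time, x* moves by d = (0.5, -0.5).
The basis stays optimal until focaccia reaches 0; allowable increase = 62 hr.

62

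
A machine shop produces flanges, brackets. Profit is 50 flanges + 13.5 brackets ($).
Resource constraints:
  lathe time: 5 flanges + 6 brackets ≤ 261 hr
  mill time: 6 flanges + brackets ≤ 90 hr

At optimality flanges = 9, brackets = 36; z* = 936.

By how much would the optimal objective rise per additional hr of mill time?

7.5

At the optimum: lathe time uses 261 of 261 (binding); mill time uses 90 of 90 (binding).
From A_Bᵀ y = c: 5·y_lathe time + 6·y_mill time = 50; 6·y_lathe time + 1·y_mill time = 13.5.
This yields shadow prices y_lathe time = 1, y_mill time = 7.5.
Shadow price of mill time = 7.5.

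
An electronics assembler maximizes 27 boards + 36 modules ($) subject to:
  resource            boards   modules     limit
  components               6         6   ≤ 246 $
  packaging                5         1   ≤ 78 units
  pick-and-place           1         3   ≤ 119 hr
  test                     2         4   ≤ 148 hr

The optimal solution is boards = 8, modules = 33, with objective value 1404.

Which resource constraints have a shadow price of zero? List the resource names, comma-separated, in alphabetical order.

components: 246/246 (binding)
packaging: 73/78 (slack 5)
pick-and-place: 107/119 (slack 12)
test: 148/148 (binding)
By complementary slackness, a constraint with positive slack has shadow price 0 → packaging, pick-and-place.

packaging, pick-and-place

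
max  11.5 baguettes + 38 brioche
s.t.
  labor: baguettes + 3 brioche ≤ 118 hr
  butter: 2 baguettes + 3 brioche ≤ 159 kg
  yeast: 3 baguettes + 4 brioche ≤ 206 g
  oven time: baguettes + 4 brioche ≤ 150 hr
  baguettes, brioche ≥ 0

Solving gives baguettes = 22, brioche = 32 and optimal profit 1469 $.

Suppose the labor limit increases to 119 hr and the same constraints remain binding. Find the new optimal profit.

Binding: labor and oven time. Non-binding: butter (19 unused), yeast (12 unused).
By complementary slackness, y = 0 for the non-binding constraints.
From A_Bᵀ y = c: 1·y_labor + 1·y_oven time = 11.5; 3·y_labor + 4·y_oven time = 38.
Solving: y_labor = 8, y_oven time = 3.5.
Δz = y_labor·Δb = 8 × (1) = 8, so new z* = 1469 + 8 = 1477.

1477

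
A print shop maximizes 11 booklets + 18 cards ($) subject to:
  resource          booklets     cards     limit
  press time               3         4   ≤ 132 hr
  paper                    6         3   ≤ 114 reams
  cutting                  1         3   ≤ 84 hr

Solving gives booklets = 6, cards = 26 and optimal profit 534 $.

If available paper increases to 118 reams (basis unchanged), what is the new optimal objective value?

538

Check each constraint at x*: press time 122/132 (slack 10); paper 114/114 (tight); cutting 84/84 (tight).
By complementary slackness, y = 0 for the non-binding constraint.
From A_Bᵀ y = c: 6·y_paper + 1·y_cutting = 11; 3·y_paper + 3·y_cutting = 18.
This yields shadow prices y_paper = 1, y_cutting = 5.
Δz = y_paper·Δb = 1 × (4) = 4, so new z* = 534 + 4 = 538.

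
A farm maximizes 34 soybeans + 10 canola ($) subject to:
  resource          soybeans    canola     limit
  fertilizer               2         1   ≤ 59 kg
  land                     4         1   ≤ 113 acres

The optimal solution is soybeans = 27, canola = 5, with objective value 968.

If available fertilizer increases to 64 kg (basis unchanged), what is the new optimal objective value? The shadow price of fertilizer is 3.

Δb = 5, so new z* = 968 + (3)·(5) = 968 + 15 = 983.

983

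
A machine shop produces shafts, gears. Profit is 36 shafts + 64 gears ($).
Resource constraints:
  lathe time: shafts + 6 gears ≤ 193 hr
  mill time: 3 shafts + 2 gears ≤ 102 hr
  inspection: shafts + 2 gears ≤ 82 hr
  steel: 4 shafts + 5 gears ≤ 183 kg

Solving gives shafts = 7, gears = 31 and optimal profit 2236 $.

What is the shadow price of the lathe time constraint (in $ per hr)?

4

Check each constraint at x*: lathe time 193/193 (tight); mill time 83/102 (slack 19); inspection 69/82 (slack 13); steel 183/183 (tight).
Since mill time, inspection are not tight, their duals are 0.
The binding rows give the dual system: 1·y_lathe time + 4·y_steel = 36 and 6·y_lathe time + 5·y_steel = 64.
→ y_lathe time = 4 and y_steel = 8.
Shadow price of lathe time = 4.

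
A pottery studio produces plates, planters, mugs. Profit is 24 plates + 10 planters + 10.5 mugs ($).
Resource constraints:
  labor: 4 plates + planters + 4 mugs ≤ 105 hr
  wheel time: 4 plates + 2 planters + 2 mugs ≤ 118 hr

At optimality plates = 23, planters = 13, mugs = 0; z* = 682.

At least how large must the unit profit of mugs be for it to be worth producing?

Both labor and wheel time are binding at x*.
From A_Bᵀ y = c: 4·y_labor + 4·y_wheel time = 24; 1·y_labor + 2·y_wheel time = 10.
→ y_labor = 2 and y_wheel time = 4.
mugs enters the basis when its profit ≥ yᵀa₃ = 2·4 + 4·2 = 16.

16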